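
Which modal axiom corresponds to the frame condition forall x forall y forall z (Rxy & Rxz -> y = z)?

◇s → □s

This is partial functionality; the standard corresponding axiom is CD: ◇s → □s.
Suppose ◇s→□s is valid. Take Rxy, Rxz and set V(s)={y}. Then ◇s at x, so □s at x, so s at z, i.e. z=y.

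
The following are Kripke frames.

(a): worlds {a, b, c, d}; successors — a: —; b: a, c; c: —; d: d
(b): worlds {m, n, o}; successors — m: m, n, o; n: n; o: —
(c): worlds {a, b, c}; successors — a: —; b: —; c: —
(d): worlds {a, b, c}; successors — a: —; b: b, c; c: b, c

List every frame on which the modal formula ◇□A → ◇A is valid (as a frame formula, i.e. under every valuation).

(c), (d)

The schema corresponds to a generalized confluence (Geach) condition: ∀x ∀y (xRy → ∃w (yRw ∧ xRw)).
(a): fails — bRa but no w with aRw and bRw.
(b): fails — mRo but no w with oRw and mRw.
(c): holds.
(d): holds.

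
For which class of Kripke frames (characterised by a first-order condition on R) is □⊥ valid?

□⊥ is valid iff no world has any successor (otherwise □⊥ fails at any world with one).
The converse is a direct semantic check.
So the correspondent is emptiness of R.

Emptiness of R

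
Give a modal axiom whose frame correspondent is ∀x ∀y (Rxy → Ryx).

q → □◇q

This is symmetry; the standard corresponding axiom is B: q → □◇q.
Suppose q→□◇q is valid. Take Rxy and set V(q)={x}. Then q at x, so □◇q at x, so ◇q at y, so some z with Ryz has q; z=x, i.e. Ryx.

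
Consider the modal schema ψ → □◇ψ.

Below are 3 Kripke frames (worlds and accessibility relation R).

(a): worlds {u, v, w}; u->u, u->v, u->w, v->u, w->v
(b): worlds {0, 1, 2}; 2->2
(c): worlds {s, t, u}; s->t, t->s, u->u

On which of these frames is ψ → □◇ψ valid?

(b), (c)

The schema corresponds to symmetry: ∀x ∀y (Rxy → Ryx).
(a): fails — Ruw but not Rwu.
(b): condition met.
(c): condition met.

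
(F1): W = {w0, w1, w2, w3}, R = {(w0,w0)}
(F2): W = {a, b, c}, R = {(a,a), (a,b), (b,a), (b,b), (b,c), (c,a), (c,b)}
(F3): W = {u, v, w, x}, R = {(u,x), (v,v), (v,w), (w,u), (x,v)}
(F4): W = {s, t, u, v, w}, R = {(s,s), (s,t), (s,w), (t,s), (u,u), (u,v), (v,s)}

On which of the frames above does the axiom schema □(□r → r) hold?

The schema corresponds to shift-reflexivity: ∀x ∀y (Rxy → Ryy).
(F1): condition met.
(F2): fails — Rbc but not Rcc.
(F3): fails — Rwu but not Ruu.
(F4): fails — Ruv but not Rvv.
Valid on: (F1).

(F1)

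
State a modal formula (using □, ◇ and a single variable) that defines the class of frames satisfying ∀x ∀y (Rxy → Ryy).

□(□ψ → ψ)

This is shift-reflexivity; the standard corresponding axiom is T□: □(□ψ → ψ).
Suppose □(□ψ→ψ) is valid. Take Rxy and set V(ψ)={w : Ryw}. Then at y, □ψ holds; since □(□ψ→ψ) at x, □ψ→ψ at y, so ψ at y, i.e. Ryy.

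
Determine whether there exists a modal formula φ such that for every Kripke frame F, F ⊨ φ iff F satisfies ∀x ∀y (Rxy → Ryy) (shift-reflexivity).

Yes: it is shift-reflexivity, defined by the T□ schema □(□r → r).

Definable; □(□r → r) defines it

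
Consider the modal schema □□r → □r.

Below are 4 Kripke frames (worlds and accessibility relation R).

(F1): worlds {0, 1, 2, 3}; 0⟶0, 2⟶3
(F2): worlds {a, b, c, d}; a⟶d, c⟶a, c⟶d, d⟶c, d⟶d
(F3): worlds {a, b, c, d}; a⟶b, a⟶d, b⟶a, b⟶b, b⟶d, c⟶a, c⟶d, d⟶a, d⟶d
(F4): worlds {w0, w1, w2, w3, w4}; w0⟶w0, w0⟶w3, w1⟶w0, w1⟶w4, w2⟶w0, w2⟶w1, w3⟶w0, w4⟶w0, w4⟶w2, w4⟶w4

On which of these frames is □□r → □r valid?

The schema corresponds to density: ∀x ∀y (Rxy → ∃z (Rxz ∧ Rzy)).
(F1): fails — R23 but no z with R2z and Rz3.
(F2): fails — Rca but no z with Rcz and Rza.
(F3): condition met.
(F4): fails — Rw2w1 but no z with Rw2z and Rzw1.

(F3)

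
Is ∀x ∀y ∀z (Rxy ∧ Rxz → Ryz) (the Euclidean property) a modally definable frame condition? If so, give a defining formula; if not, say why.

Yes: it is the Euclidean property, defined by the 5 schema ◇p → □◇p.
Suppose ◇p→□◇p is valid. Take Rxy, Rxz and set V(p)={y}. Then ◇p at x, so □◇p at x, so ◇p at z, so some w with Rzw has p; w=y, i.e. Rzy. By symmetry of the argument, Ryz.

Yes, by ◇p → □◇p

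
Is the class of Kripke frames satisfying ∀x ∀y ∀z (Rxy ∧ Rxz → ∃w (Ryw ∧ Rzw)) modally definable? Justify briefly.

Definable; ◇□q → □◇q defines it

This is a Sahlqvist condition; the .2 axiom ◇□q → □◇q defines it.
Suppose ◇□q→□◇q is valid. Take Rxy, Rxz and set V(q)={w : Ryw}. Then □q at y so ◇□q at x, so □◇q at x, so ◇q at z, giving w with Rzw and Ryw.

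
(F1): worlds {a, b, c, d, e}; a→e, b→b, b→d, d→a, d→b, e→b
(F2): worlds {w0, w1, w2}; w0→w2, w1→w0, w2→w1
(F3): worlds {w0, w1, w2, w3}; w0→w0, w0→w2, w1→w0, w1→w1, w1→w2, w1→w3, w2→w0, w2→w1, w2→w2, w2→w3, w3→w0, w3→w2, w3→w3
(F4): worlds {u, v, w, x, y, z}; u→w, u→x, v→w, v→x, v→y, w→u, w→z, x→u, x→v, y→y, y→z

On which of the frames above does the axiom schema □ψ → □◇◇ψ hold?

Frame correspondent (Sahlqvist): ∀x ∀z (xRz → ∃w (xRw ∧ zR²w)) — i.e. a generalized confluence (Geach) condition.
(F1): fails — aRe but no w with aRw and eR²w.
(F2): fails — w0Rw2 but no w with w0Rw and w2R²w.
(F3): satisfies the condition.
(F4): fails — wRz but no t with wRt and zR²t.

(F3)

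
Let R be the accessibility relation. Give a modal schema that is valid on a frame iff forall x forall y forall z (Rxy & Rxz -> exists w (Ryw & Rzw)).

◇□q → □◇q

The condition is convergence. The .2 schema ◇□q → □◇q defines it.
Suppose ◇□q→□◇q is valid. Take Rxy, Rxz and set V(q)={w : Ryw}. Then □q at y so ◇□q at x, so □◇q at x, so ◇q at z, giving w with Rzw and Ryw.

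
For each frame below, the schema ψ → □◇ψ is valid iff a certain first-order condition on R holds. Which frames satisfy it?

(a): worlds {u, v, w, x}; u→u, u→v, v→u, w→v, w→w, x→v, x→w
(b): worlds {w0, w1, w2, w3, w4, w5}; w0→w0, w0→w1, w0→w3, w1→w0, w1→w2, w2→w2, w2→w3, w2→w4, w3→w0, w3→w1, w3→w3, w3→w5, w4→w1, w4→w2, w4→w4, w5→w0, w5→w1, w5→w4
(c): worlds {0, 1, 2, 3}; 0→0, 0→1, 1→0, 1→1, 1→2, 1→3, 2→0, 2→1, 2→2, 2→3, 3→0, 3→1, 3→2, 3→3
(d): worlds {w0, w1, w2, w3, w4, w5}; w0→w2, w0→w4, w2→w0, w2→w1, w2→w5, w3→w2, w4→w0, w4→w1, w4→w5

none

This is the axiom for symmetry; its first-order frame correspondent is ∀x ∀y (Rxy → Ryx).
(a): fails — Rxw but not Rwx.
(b): fails — Rw1w2 but not Rw2w1.
(c): fails — R20 but not R02.
(d): fails — Rw3w2 but not Rw2w3.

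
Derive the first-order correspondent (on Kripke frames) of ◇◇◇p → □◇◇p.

∀x ∀y ∀z ((xR³y ∧ xRz) → ∃w (y = w ∧ zR²w))

This is a Sahlqvist (Geach-type) schema ◇^3□^0p → □^1◇^2p.
First-order correspondent: ∀x ∀y ∀z ((xR³y ∧ xRz) → ∃w (y = w ∧ zR²w)).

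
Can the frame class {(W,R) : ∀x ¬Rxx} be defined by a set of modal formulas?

Any modally definable frame class is closed under surjective bounded morphisms.
The 3-cycle (worlds w0,w1,w2 with w0→w1→w2→w0) is irreflexive, and the map sending every world to a single reflexive point • is a surjective bounded morphism (forth: every edge maps to (•,•); back: every world has a successor). So any modal formula valid on the 3-cycle is also valid on the reflexive point, which is not irreflexive.
Hence irreflexivity is not modally definable.

Not definable by any modal formula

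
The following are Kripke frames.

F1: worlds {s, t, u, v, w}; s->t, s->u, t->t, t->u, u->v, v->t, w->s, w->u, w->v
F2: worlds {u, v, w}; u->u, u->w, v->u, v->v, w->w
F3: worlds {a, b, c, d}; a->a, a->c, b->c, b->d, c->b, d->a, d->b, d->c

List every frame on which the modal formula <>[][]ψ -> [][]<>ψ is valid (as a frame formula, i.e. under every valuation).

Frame correspondent (Sahlqvist): forall x forall y forall z ((xRy & x R^2 z) -> exists w (y R^2 w & zRw)) — i.e. a generalized confluence (Geach) condition.
F1: fails — sRu, sR²u but no w* with uR²w* and uRw*.
F2: holds.
F3: fails — aRc, aR²c but no w with cR²w and cRw.
Valid on: F2.

F2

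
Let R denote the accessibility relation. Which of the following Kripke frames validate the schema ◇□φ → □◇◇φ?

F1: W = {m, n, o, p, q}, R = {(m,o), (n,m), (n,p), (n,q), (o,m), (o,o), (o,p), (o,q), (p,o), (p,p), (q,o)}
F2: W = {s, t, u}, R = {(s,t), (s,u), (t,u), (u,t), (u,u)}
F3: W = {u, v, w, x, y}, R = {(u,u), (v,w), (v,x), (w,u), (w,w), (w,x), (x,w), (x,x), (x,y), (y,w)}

F1, F2

Frame correspondent (Sahlqvist): ∀x ∀y ∀z ((xRy ∧ xRz) → ∃w (yRw ∧ zR²w)) — i.e. a generalized confluence (Geach) condition.
F1: condition met.
F2: condition met.
F3: fails — wRx, wRu but no t with xRt and uR²t.
Valid on: F1, F2.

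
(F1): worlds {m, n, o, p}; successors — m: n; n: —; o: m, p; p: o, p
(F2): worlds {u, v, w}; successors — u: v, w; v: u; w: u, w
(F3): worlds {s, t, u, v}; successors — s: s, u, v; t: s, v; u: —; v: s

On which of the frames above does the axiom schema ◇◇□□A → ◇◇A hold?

The schema corresponds to a generalized confluence (Geach) condition: ∀x ∀y (xR²y → ∃w (yR²w ∧ xR²w)).
(F1): fails — oR²n but no w with nR²w and oR²w.
(F2): holds.
(F3): fails — sR²u but no w with uR²w and sR²w.
Valid on: (F2).

(F2)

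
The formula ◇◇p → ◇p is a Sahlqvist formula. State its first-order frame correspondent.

This is a form of the 4 axiom.
Its frame correspondent is transitivity — ∀x ∀y ∀z (Rxy ∧ Ryz → Rxz).

Transitivity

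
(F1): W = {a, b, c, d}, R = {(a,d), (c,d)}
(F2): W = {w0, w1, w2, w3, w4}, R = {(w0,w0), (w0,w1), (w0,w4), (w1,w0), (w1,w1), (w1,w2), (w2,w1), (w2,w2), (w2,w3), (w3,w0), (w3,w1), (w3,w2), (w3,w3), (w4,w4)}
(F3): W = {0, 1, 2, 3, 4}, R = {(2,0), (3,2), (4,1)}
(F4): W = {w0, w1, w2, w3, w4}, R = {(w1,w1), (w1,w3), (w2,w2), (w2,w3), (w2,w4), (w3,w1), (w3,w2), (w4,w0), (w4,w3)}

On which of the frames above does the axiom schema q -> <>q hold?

(F2)

Frame correspondent (Sahlqvist): forall x exists w (x = w & xRw) — i.e. a generalized confluence (Geach) condition.
(F1): fails — at a but no w with a=w and aRw.
(F2): ✓.
(F3): fails — at 0 but no w with 0=w and 0Rw.
(F4): fails — at w0 but no w with w0=w and w0Rw.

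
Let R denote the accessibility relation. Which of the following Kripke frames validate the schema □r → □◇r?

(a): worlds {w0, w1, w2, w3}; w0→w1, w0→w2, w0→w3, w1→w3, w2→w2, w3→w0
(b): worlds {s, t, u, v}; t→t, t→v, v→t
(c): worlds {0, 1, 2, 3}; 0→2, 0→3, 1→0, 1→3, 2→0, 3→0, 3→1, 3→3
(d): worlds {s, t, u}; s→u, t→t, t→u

(b)

This is the axiom for a generalized confluence (Geach) condition; its first-order frame correspondent is ∀x ∀z (xRz → ∃w (xRw ∧ zRw)).
(a): fails — w0Rw3 but no w with w0Rw and w3Rw.
(b): ✓.
(c): fails — 0R2 but no w with 0Rw and 2Rw.
(d): fails — sRu but no w with sRw and uRw.
Valid on: (b).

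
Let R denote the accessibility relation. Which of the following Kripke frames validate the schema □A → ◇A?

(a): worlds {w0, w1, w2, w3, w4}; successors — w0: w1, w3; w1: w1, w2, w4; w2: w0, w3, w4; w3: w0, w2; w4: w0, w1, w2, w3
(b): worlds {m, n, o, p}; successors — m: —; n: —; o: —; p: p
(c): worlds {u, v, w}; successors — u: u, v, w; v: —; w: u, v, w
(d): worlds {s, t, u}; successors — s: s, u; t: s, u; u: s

Frame correspondent (Sahlqvist): ∀x ∃y Rxy — i.e. seriality.
(a): ✓.
(b): fails — world m has no successor.
(c): fails — world v has no successor.
(d): ✓.

(a), (d)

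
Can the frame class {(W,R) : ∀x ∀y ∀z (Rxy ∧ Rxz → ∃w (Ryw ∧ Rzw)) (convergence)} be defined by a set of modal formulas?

Definable; ◇□p → □◇p defines it

Yes: it is convergence, defined by the .2 schema ◇□p → □◇p.
Suppose ◇□p→□◇p is valid. Take Rxy, Rxz and set V(p)={w : Ryw}. Then □p at y so ◇□p at x, so □◇p at x, so ◇p at z, giving w with Rzw and Ryw.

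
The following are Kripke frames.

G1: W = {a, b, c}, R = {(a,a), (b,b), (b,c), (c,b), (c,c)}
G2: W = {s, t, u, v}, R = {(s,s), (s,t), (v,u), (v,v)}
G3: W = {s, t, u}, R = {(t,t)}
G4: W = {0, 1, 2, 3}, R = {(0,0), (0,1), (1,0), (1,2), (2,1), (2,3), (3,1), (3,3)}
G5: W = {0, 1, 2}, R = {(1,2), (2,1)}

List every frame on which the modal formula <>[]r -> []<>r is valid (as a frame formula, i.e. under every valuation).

Frame correspondent (Sahlqvist): forall x forall y forall z (Rxy & Rxz -> exists w (Ryw & Rzw)) — i.e. convergence.
G1: condition met.
G2: fails — Rss and Rst but s and t have no common successor.
G3: condition met.
G4: fails — R23 and R21 but 3 and 1 have no common successor.
G5: condition met.

G1, G3, G5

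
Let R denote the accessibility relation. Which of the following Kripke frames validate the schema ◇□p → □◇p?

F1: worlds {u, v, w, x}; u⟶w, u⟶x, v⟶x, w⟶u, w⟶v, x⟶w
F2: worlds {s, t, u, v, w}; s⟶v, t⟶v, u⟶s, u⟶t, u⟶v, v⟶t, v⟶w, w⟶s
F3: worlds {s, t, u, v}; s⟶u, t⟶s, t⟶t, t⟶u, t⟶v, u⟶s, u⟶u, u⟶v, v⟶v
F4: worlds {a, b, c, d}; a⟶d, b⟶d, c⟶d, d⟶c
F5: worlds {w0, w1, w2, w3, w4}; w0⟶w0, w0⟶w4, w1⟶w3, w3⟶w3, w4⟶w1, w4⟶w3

The schema corresponds to convergence: ∀x ∀y ∀z (Rxy ∧ Rxz → ∃w (Ryw ∧ Rzw)).
F1: fails — Ruw and Rux but w and x have no common successor.
F2: fails — Ruv and Rut but v and t have no common successor.
F3: fails — Rtv and Rts but v and s have no common successor.
F4: satisfies the condition.
F5: fails — Rw0w4 and Rw0w0 but w4 and w0 have no common successor.
Valid on: F4.

F4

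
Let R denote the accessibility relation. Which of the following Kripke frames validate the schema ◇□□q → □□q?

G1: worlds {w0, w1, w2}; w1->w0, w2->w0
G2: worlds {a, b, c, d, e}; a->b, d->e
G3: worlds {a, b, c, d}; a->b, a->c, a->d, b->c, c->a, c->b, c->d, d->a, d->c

The schema corresponds to a generalized confluence (Geach) condition: ∀x ∀y ∀z ((xRy ∧ xR²z) → ∃w (yR²w ∧ z = w)).
G1: holds.
G2: holds.
G3: fails — aRb, aR²c but no w with bR²w and c=w.

G1, G2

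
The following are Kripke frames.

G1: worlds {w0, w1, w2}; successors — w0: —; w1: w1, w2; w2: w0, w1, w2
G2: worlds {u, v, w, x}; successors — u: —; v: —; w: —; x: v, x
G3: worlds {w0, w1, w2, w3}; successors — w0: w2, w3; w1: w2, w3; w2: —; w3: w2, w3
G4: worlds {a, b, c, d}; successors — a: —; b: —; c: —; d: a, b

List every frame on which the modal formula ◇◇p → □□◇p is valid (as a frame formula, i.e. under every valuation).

G4

Frame correspondent (Sahlqvist): ∀x ∀y ∀z ((xR²y ∧ xR²z) → ∃w (y = w ∧ zRw)) — i.e. a generalized confluence (Geach) condition.
G1: fails — w1R²w0, w1R²w0 but no w with w0=w and w0Rw.
G2: fails — xR²v, xR²v but no t with v=t and vRt.
G3: fails — w0R²w2, w0R²w2 but no w with w2=w and w2Rw.
G4: condition met.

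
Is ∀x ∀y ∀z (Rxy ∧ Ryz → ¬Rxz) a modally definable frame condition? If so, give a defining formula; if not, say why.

Not modally definable

Any modally definable frame class is closed under surjective bounded morphisms.
The 7-cycle (worlds 0,1,2,3,4,5,6 with 0→1→2→3→4→5→6→0) is intransitive. Mapping every world to a single reflexive point • is a surjective bounded morphism; the reflexive point is not intransitive (R••∧R•• but R••).
So no modal formula (or set of formulas) defines exactly the intransitive frames.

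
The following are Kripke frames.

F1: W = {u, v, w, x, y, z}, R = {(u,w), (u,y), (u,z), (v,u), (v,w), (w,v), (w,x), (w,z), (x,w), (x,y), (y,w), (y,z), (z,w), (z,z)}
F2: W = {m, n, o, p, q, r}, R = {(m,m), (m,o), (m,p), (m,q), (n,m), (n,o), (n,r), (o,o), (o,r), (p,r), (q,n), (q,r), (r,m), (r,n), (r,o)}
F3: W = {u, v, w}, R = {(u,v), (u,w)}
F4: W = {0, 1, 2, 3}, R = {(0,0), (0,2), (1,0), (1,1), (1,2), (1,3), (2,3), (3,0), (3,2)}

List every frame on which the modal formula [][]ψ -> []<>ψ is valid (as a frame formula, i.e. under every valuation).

F1, F2, F4

The schema corresponds to a generalized confluence (Geach) condition: forall x forall z (xRz -> exists w (x R^2 w & zRw)).
F1: satisfies the condition.
F2: satisfies the condition.
F3: fails — uRv but no t with uR²t and vRt.
F4: satisfies the condition.
Valid on: F1, F2, F4.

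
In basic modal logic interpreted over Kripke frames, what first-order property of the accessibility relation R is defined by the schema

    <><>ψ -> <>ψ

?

This is a form of the 4 axiom.
It corresponds to transitivity: forall x forall y forall z (Rxy & Ryz -> Rxz).

transitivity: forall x forall y forall z (Rxy & Ryz -> Rxz)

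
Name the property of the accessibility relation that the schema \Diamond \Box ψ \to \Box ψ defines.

This is frame-equivalent to ◇ψ → □◇ψ (substitute ¬ψ for ψ and contrapose).
Suppose ◇ψ→□◇ψ is valid. Take Rxy, Rxz and set V(ψ)={y}. Then ◇ψ at x, so □◇ψ at x, so ◇ψ at z, so some w with Rzw has ψ; w=y, i.e. Rzy. By symmetry of the argument, Ryz.
Conversely, any frame satisfying \forall x \forall y \forall z (Rxy \wedge Rxz \to Ryz) validates the schema.
So the correspondent is the Euclidean property.

The Euclidean property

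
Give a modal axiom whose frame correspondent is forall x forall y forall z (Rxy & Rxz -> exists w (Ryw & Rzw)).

A defining formula is ◇□ψ → □◇ψ (the .2 axiom).
Suppose ◇□ψ→□◇ψ is valid. Take Rxy, Rxz and set V(ψ)={w : Ryw}. Then □ψ at y so ◇□ψ at x, so □◇ψ at x, so ◇ψ at z, giving w with Rzw and Ryw.

◇□ψ → □◇ψ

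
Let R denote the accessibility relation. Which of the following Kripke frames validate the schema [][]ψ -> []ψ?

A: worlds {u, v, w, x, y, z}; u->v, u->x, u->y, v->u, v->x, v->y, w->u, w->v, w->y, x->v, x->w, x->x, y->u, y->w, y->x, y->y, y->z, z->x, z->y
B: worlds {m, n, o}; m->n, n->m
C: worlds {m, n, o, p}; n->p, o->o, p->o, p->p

A, C

Frame correspondent (Sahlqvist): forall x forall y (Rxy -> exists z (Rxz & Rzy)) — i.e. density.
A: ✓.
B: fails — Rnm but no z with Rnz and Rzm.
C: ✓.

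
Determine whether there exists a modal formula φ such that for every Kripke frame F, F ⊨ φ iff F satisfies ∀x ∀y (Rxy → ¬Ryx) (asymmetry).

Not definable by any modal formula

If a class were modally definable it would be closed under surjective bounded morphisms (Goldblatt–Thomason).
The 5-cycle (worlds 0,1,2,3,4 with 0→1→2→3→4→0) is asymmetric. Mapping every world to a single reflexive point • is a surjective bounded morphism, and the reflexive point is not asymmetric (R•• but asymmetry requires ¬R••).
So the class is not modally definable.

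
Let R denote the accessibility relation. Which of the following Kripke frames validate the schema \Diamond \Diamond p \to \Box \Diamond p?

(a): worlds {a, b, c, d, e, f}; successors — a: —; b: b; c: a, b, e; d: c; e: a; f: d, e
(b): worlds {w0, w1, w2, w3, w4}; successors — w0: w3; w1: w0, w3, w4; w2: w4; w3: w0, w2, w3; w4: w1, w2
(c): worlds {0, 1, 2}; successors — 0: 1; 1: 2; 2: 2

Frame correspondent (Sahlqvist): \forall x \forall y \forall z ((x R^2 y \wedge xRz) \to \exists w (y = w \wedge zRw)) — i.e. a generalized confluence (Geach) condition.
(a): fails — cR²a, cRa but no w with a=w and aRw.
(b): fails — w1R²w0, w1Rw0 but no w with w0=w and w0Rw.
(c): ✓.
Valid on: (c).

(c)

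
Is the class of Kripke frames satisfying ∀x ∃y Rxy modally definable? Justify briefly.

Yes, by □p → ◇p

The condition is seriality. A defining modal formula is □p → ◇p.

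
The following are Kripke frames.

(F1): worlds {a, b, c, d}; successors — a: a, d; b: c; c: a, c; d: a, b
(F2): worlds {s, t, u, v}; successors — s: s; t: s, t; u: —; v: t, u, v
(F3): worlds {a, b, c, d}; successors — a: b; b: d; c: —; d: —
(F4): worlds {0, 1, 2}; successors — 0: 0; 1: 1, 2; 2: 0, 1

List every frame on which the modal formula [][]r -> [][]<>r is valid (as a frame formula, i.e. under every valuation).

(F4)

This is the axiom for a generalized confluence (Geach) condition; its first-order frame correspondent is forall x forall z (x R^2 z -> exists w (x R^2 w & zRw)).
(F1): fails — aR²b but no w with aR²w and bRw.
(F2): fails — vR²u but no w with vR²w and uRw.
(F3): fails — aR²d but no w with aR²w and dRw.
(F4): ✓.
Valid on: (F4).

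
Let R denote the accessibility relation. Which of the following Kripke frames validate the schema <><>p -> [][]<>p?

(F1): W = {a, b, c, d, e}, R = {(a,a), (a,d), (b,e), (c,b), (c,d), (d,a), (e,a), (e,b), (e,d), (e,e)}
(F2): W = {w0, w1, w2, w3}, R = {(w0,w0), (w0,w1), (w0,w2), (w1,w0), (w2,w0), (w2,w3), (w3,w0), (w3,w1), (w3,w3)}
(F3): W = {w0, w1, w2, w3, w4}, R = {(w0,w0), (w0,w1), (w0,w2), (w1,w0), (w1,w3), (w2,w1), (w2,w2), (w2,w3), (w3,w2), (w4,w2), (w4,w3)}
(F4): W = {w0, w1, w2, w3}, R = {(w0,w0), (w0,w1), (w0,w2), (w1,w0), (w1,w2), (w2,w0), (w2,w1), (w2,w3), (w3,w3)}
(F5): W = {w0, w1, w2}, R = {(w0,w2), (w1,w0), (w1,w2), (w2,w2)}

The schema corresponds to a generalized confluence (Geach) condition: forall x forall y forall z ((x R^2 y & x R^2 z) -> exists w (y = w & zRw)).
(F1): fails — aR²d, aR²d but no w with d=w and dRw.
(F2): fails — w0R²w1, w0R²w1 but no w with w1=w and w1Rw.
(F3): fails — w0R²w0, w0R²w2 but no w with w0=w and w2Rw.
(F4): fails — w0R²w0, w0R²w3 but no w with w0=w and w3Rw.
(F5): ✓.
Valid on: (F5).

(F5)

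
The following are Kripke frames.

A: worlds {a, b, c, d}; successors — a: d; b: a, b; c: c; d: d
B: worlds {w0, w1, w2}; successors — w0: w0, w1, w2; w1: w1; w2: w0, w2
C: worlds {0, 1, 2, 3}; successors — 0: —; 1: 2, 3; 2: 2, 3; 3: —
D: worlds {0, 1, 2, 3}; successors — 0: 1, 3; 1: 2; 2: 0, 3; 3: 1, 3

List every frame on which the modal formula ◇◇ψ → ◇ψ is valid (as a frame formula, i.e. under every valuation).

C

Frame correspondent (Sahlqvist): ∀x ∀y ∀z (Rxy ∧ Ryz → Rxz) — i.e. transitivity.
A: fails — Rba and Rad but not Rbd.
B: fails — Rw2w0 and Rw0w1 but not Rw2w1.
C: condition met.
D: fails — R31 and R12 but not R32.
Valid on: C.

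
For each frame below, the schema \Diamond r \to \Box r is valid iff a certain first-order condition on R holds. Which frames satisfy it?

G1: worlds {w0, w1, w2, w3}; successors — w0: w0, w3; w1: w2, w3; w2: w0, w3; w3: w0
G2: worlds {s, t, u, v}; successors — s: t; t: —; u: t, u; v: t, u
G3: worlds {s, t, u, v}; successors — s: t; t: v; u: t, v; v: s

The schema corresponds to partial functionality: \forall x \forall y \forall z (Rxy \wedge Rxz \to y = z).
G1: fails — w0 sees both w0 and w3.
G2: fails — u sees both t and u.
G3: fails — u sees both t and v.

none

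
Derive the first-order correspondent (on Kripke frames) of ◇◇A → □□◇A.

∀x ∀y ∀z ((xR²y ∧ xR²z) → ∃w (y = w ∧ zRw))

This is a Sahlqvist (Geach-type) schema ◇^2□^0A → □^2◇^1A.
Minimal-valuation argument: fix x; take any y with xR^2y and any z with xR^2z. Set V(A) to the set of worlds R-reachable from y in exactly 0 steps. Then □^0A holds at y, so the antecedent holds at x; validity forces ◇^1A at z, giving a w with zR^1w and yR^0w.
First-order correspondent: ∀x ∀y ∀z ((xR²y ∧ xR²z) → ∃w (y = w ∧ zRw)).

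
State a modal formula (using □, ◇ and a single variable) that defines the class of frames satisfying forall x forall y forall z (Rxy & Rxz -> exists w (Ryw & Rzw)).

◇□p → □◇p

The condition is convergence. The .2 schema ◇□p → □◇p defines it.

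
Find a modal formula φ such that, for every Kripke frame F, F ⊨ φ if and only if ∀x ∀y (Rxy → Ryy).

A defining formula is □(□q → q) (the T□ axiom).
Suppose □(□q→q) is valid. Take Rxy and set V(q)={w : Ryw}. Then at y, □q holds; since □(□q→q) at x, □q→q at y, so q at y, i.e. Ryy.

□(□q → q)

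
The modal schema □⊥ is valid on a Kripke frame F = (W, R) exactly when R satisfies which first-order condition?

□⊥ is valid iff no world has any successor (otherwise □⊥ fails at any world with one).
The converse is a direct semantic check.
So the correspondent is emptiness of R.

emptiness of R: ∀x ∀y ¬Rxy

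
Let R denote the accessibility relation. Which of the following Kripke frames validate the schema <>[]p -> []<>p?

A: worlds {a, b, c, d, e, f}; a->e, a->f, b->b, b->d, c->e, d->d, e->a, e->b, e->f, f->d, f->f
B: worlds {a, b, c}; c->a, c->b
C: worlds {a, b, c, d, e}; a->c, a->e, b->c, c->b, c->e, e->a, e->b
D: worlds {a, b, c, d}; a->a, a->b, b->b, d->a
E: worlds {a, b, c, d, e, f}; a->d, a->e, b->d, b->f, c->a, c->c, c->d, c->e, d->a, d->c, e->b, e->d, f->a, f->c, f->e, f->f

The schema corresponds to convergence: forall x forall y forall z (Rxy & Rxz -> exists w (Ryw & Rzw)).
A: fails — Reb and Rea but b and a have no common successor.
B: fails — Rca and Rca but a and a have no common successor.
C: fails — Rcb and Rce but b and e have no common successor.
D: condition met.
E: fails — Rae and Rad but e and d have no common successor.
Valid on: D.

D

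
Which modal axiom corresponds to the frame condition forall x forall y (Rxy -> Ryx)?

This is symmetry; the standard corresponding axiom is B: q → □◇q.
Suppose q→□◇q is valid. Take Rxy and set V(q)={x}. Then q at x, so □◇q at x, so ◇q at y, so some z with Ryz has q; z=x, i.e. Ryx.

q → □◇q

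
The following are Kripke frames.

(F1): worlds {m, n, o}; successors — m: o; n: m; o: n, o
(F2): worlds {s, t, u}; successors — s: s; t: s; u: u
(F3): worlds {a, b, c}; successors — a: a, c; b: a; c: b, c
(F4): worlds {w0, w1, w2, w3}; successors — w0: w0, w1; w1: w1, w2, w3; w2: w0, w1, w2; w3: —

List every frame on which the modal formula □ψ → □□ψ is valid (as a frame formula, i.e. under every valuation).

(F2)

The schema corresponds to transitivity: ∀x ∀y ∀z (Rxy ∧ Ryz → Rxz).
(F1): fails — Rnm and Rmo but not Rno.
(F2): satisfies the condition.
(F3): fails — Rba and Rac but not Rbc.
(F4): fails — Rw1w2 and Rw2w0 but not Rw1w0.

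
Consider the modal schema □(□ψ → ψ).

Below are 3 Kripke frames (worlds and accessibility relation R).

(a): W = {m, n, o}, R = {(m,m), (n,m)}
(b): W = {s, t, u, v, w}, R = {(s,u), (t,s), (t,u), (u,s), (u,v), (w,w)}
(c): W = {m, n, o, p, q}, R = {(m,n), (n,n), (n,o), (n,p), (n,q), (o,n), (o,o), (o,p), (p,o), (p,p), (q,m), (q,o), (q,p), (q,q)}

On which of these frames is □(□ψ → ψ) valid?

This is the axiom for shift-reflexivity; its first-order frame correspondent is ∀x ∀y (Rxy → Ryy).
(a): condition met.
(b): fails — Ruv but not Rvv.
(c): fails — Rqm but not Rmm.

(a)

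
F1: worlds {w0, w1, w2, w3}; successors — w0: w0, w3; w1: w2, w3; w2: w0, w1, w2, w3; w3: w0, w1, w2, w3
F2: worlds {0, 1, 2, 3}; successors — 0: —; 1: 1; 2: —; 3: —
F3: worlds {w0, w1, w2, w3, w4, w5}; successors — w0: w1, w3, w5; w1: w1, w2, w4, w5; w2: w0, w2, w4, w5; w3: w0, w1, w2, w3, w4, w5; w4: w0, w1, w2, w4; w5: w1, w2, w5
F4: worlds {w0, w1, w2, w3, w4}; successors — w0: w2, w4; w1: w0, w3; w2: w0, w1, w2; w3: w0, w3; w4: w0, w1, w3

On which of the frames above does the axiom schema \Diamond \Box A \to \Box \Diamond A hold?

F1, F2, F3

Frame correspondent (Sahlqvist): \forall x \forall y \forall z (Rxy \wedge Rxz \to \exists w (Ryw \wedge Rzw)) — i.e. convergence.
F1: ✓.
F2: ✓.
F3: ✓.
F4: fails — Rw1w0 and Rw1w3 but w0 and w3 have no common successor.
Valid on: F1, F2, F3.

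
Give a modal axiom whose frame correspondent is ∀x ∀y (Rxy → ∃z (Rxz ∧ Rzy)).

□□r → □r

This is density; the standard corresponding axiom is C4: □□r → □r.
Suppose □□r→□r is valid. Take Rxy and set V(r)={w : xR²w}. Then □□r at x, so □r at x, so r at y, i.e. ∃z(Rxz∧Rzy).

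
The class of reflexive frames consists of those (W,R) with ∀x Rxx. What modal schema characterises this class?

The condition is reflexivity. The T schema □r → r defines it.

□r → r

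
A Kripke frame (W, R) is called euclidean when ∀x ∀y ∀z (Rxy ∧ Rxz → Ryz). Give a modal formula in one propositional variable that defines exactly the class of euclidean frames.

◇ψ → □◇ψ

This is the Euclidean property; the standard corresponding axiom is 5: ◇ψ → □◇ψ.
Suppose ◇ψ→□◇ψ is valid. Take Rxy, Rxz and set V(ψ)={y}. Then ◇ψ at x, so □◇ψ at x, so ◇ψ at z, so some w with Rzw has ψ; w=y, i.e. Rzy. By symmetry of the argument, Ryz.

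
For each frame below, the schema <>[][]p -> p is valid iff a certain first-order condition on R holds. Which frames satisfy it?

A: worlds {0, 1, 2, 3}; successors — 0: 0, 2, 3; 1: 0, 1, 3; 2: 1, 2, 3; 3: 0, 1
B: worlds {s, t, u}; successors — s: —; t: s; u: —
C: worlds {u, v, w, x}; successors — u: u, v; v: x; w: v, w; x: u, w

Frame correspondent (Sahlqvist): forall x forall y (xRy -> exists w (y R^2 w & x = w)) — i.e. a generalized confluence (Geach) condition.
A: holds.
B: fails — tRs but no w with sR²w and t=w.
C: holds.
Valid on: A, C.

A, C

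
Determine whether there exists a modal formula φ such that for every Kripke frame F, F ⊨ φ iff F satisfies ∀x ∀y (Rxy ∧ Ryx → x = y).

If a class were modally definable it would be closed under surjective bounded morphisms (Goldblatt–Thomason).
The 4-cycle (worlds 0,1,2,3 with 0→1→2→3→0) is antisymmetric. Sending even-indexed worlds to a and odd-indexed worlds to b is a surjective bounded morphism onto the two-world frame with a↔b, which is not antisymmetric.
So the class is not modally definable.

No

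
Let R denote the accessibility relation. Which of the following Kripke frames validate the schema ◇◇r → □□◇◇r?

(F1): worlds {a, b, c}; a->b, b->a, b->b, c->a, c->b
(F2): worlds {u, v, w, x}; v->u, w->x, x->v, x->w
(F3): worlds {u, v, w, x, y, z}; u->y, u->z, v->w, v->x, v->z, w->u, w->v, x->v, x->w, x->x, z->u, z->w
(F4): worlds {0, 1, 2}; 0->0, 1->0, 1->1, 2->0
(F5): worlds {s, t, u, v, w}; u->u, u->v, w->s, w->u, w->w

(F1)

The schema corresponds to a generalized confluence (Geach) condition: ∀x ∀y ∀z ((xR²y ∧ xR²z) → ∃w (y = w ∧ zR²w)).
(F1): ✓.
(F2): fails — wR²v, wR²v but no t with v=t and vR²t.
(F3): fails — uR²u, uR²w but no t with u=t and wR²t.
(F4): fails — 1R²1, 1R²0 but no w with 1=w and 0R²w.
(F5): fails — uR²u, uR²v but no w* with u=w* and vR²w*.
Valid on: (F1).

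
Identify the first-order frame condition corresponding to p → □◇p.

symmetry: ∀x ∀y (Rxy → Ryx)

This schema is the B axiom.
It corresponds to symmetry: ∀x ∀y (Rxy → Ryx).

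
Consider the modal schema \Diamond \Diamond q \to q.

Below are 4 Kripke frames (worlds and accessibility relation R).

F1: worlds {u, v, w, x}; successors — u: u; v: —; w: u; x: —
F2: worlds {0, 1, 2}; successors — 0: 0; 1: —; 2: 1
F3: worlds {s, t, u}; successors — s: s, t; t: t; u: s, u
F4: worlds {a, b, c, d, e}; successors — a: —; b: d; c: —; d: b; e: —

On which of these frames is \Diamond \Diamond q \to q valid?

The schema corresponds to a generalized confluence (Geach) condition: \forall x \forall y (x R^2 y \to \exists w (y = w \wedge x = w)).
F1: fails — wR²u but u ≠ w.
F2: satisfies the condition.
F3: fails — sR²t but t ≠ s.
F4: satisfies the condition.
Valid on: F2, F4.

F2, F4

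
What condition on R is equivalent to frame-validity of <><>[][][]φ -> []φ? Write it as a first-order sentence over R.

This is a Sahlqvist (Geach-type) schema ◇^2□^3φ → □^1◇^0φ.
First-order correspondent: forall x forall y forall z ((x R^2 y & xRz) -> exists w (y R^3 w & z = w)).

forall x forall y forall z ((x R^2 y & xRz) -> exists w (y R^3 w & z = w))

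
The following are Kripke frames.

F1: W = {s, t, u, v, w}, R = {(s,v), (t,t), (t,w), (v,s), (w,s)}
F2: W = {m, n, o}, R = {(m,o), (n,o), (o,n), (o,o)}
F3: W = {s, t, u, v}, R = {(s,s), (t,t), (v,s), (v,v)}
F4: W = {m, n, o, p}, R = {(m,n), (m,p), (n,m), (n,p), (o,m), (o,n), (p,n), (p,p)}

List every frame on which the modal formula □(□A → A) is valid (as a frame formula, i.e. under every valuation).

F3

Frame correspondent (Sahlqvist): ∀x ∀y (Rxy → Ryy) — i.e. shift-reflexivity.
F1: fails — Rvs but not Rss.
F2: fails — Ron but not Rnn.
F3: ✓.
F4: fails — Rom but not Rmm.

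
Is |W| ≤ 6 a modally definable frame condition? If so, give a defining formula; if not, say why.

Any modally definable frame class is closed under disjoint unions.
Any modal formula valid on each of 7 disjoint one-world frames is valid on their disjoint union (validity is preserved under disjoint unions). Each one-world frame has |W|=1≤6, but the union has |W|=7.
Hence having at most 6 worlds is not modally definable.

Not modally definable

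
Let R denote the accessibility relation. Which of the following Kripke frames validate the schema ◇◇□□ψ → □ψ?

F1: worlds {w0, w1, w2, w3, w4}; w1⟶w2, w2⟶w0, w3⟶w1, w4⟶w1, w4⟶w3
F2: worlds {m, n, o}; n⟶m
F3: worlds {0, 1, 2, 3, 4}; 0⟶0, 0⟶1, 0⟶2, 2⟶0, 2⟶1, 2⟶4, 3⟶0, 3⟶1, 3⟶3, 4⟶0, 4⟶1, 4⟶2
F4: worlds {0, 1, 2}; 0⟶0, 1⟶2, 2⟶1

This is the axiom for a generalized confluence (Geach) condition; its first-order frame correspondent is ∀x ∀y ∀z ((xR²y ∧ xRz) → ∃w (yR²w ∧ z = w)).
F1: fails — w1R²w0, w1Rw2 but no w with w0R²w and w2=w.
F2: satisfies the condition.
F3: fails — 0R²1, 0R0 but no w with 1R²w and 0=w.
F4: fails — 1R²1, 1R2 but no w with 1R²w and 2=w.
Valid on: F2.

F2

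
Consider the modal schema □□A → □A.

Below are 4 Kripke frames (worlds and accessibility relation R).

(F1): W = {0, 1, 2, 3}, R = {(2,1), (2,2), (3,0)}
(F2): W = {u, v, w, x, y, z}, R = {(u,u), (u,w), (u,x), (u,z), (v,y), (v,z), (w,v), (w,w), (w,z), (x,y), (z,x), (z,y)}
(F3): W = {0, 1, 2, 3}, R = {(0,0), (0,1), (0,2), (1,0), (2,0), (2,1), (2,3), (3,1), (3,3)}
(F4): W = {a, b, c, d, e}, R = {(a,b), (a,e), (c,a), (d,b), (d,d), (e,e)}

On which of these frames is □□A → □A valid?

Frame correspondent (Sahlqvist): ∀x ∀y (Rxy → ∃z (Rxz ∧ Rzy)) — i.e. density.
(F1): fails — R30 but no z with R3z and Rz0.
(F2): fails — Rvz but no t with Rvt and Rtz.
(F3): condition met.
(F4): fails — Rab but no z with Raz and Rzb.

(F3)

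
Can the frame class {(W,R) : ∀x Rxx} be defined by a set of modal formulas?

The condition is reflexivity. A defining modal formula is □q → q.

Yes — defined by □q → q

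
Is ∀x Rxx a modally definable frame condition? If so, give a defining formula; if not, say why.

The condition is reflexivity. A defining modal formula is □r → r.
Suppose □r→r is valid. At any x set V(r)={w : Rxw}. Then □r holds at x, so r holds at x, i.e. Rxx.

Definable; □r → r defines it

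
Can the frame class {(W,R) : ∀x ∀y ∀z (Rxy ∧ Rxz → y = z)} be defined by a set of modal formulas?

This is a Sahlqvist condition; the CD axiom ◇r → □r defines it.
Suppose ◇r→□r is valid. Take Rxy, Rxz and set V(r)={y}. Then ◇r at x, so □r at x, so r at z, i.e. z=y.

Yes, by ◇r → □r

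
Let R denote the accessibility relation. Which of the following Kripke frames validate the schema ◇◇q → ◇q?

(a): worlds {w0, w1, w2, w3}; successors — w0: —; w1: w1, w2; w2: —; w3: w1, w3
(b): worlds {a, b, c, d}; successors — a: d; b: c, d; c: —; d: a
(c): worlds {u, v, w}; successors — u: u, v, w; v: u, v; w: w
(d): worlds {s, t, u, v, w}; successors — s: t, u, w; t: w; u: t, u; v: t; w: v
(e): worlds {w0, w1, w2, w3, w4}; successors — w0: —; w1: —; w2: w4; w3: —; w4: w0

none

Frame correspondent (Sahlqvist): ∀x ∀y ∀z (Rxy ∧ Ryz → Rxz) — i.e. transitivity.
(a): fails — Rw3w1 and Rw1w2 but not Rw3w2.
(b): fails — Rad and Rda but not Raa.
(c): fails — Rvu and Ruw but not Rvw.
(d): fails — Rut and Rtw but not Ruw.
(e): fails — Rw2w4 and Rw4w0 but not Rw2w0.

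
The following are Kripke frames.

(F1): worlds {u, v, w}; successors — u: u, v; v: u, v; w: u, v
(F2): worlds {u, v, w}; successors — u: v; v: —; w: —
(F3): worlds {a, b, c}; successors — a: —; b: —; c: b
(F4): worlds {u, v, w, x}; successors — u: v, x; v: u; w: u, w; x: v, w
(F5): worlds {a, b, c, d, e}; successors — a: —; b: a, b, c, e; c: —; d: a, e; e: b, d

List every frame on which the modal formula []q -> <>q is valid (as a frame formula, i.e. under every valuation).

Frame correspondent (Sahlqvist): forall x exists y Rxy — i.e. seriality.
(F1): ✓.
(F2): fails — world v has no successor.
(F3): fails — world a has no successor.
(F4): ✓.
(F5): fails — world a has no successor.

(F1), (F4)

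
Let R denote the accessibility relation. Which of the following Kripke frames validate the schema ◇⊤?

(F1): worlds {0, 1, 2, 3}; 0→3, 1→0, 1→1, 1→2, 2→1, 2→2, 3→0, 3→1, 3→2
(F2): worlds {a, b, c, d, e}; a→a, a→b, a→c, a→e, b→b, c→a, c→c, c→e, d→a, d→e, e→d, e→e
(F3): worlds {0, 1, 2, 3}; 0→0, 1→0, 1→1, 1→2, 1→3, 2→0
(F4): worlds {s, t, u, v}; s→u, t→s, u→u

(F1), (F2)

The schema corresponds to seriality: ∀x ∃y Rxy.
(F1): satisfies the condition.
(F2): satisfies the condition.
(F3): fails — world 3 has no successor.
(F4): fails — world v has no successor.
Valid on: (F1), (F2).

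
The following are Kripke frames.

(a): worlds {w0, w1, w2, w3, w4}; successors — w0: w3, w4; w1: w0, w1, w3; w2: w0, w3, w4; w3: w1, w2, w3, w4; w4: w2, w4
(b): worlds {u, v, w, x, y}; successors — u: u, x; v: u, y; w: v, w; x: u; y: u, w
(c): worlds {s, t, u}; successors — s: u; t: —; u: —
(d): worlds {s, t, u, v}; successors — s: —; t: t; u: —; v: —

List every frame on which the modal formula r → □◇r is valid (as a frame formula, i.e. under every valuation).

(d)

This is the axiom for symmetry; its first-order frame correspondent is ∀x ∀y (Rxy → Ryx).
(a): fails — Rw1w0 but not Rw0w1.
(b): fails — Rvu but not Ruv.
(c): fails — Rsu but not Rus.
(d): ✓.
Valid on: (d).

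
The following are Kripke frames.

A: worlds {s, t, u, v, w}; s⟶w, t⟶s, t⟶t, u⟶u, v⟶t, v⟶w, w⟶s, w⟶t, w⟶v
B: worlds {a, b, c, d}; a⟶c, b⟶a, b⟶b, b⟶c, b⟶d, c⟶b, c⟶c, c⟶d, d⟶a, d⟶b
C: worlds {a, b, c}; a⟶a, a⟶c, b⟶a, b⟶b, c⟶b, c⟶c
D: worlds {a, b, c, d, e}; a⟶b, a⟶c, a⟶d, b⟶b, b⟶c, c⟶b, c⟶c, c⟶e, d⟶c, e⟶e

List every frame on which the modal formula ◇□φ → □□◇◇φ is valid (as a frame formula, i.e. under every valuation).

B, C

Frame correspondent (Sahlqvist): ∀x ∀y ∀z ((xRy ∧ xR²z) → ∃w (yRw ∧ zR²w)) — i.e. a generalized confluence (Geach) condition.
A: fails — tRs, tR²s but no w* with sRw* and sR²w*.
B: ✓.
C: ✓.
D: fails — aRb, aR²e but no w with bRw and eR²w.
Valid on: B, C.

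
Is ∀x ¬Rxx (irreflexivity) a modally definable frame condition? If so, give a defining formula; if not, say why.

Any modally definable frame class is closed under surjective bounded morphisms.
The 3-cycle (worlds a,b,c with a→b→c→a) is irreflexive, and the map sending every world to a single reflexive point • is a surjective bounded morphism (forth: every edge maps to (•,•); back: every world has a successor). So any modal formula valid on the 3-cycle is also valid on the reflexive point, which is not irreflexive.
So no modal formula (or set of formulas) defines exactly the irreflexive frames.

Not modally definable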